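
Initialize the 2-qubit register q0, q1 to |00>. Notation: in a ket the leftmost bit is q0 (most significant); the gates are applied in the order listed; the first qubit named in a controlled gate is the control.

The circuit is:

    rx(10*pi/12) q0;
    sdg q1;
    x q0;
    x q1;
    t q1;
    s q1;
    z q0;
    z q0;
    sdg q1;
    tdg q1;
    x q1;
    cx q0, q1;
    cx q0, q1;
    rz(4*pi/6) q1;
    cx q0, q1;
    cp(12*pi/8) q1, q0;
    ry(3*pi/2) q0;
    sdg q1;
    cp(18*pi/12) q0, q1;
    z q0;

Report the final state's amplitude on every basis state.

After the circuit, the state carries amplitude (1 + sqrt(3))*exp(I*pi/6)/4 on |00>, (1 - sqrt(3))*exp(2*I*pi/3)/4 on |01>, (1 + sqrt(3))*exp(I*pi/6)/4 on |10>, (-1 + sqrt(3))*exp(I*pi/6)/4 on |11>. Key observation: the block from step 4 through step 11 cancels to the identity and can be dropped.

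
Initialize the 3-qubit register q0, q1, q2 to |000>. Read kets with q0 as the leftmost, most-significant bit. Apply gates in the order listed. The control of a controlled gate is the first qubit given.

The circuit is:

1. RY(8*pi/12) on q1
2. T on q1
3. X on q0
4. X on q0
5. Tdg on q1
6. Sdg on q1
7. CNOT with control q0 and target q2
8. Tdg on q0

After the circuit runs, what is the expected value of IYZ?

In the final state, IYZ has expectation -sqrt(3)/2. Key observation: the block from step 2 through step 5 cancels to the identity and can be dropped.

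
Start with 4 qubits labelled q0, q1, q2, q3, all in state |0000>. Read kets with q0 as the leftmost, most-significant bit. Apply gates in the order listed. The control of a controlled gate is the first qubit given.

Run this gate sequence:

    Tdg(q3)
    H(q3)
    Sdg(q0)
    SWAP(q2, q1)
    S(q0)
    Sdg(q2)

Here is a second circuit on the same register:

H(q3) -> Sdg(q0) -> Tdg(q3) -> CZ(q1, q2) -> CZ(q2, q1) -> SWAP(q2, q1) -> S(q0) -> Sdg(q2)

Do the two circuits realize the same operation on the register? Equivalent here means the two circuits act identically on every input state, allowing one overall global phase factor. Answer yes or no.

No: there is an input state on which the two circuits produce genuinely different outputs (not merely differing by a phase).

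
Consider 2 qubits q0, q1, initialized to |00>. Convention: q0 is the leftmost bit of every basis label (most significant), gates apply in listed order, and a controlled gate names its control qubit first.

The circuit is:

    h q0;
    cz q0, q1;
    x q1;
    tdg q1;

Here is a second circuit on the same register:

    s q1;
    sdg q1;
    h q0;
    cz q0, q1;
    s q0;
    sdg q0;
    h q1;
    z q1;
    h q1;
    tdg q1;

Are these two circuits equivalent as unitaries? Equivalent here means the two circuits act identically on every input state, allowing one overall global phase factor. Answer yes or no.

Yes, they are equivalent — the unitaries differ by at most a global phase.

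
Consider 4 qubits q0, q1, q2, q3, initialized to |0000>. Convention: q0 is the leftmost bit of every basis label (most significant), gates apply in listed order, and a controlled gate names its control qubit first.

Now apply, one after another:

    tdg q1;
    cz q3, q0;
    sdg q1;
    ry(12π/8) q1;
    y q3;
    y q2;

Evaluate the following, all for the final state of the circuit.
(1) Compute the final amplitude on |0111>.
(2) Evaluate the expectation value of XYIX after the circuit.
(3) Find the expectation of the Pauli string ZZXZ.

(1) The final state's coefficient on |0111> equals -sqrt(2)/2.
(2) In the final state, XYIX has expectation 0.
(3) In the final state, ZZXZ has expectation 0.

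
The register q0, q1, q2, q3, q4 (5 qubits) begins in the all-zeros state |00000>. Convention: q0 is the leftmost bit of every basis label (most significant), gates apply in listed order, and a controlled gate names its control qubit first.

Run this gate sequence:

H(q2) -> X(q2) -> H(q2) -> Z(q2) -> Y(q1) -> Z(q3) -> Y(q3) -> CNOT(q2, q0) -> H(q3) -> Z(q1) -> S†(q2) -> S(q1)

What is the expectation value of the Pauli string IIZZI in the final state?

In the final state, IIZZI has expectation 0. Key observation: steps 1-4 multiply out to the identity, so the circuit reduces to the remaining gates.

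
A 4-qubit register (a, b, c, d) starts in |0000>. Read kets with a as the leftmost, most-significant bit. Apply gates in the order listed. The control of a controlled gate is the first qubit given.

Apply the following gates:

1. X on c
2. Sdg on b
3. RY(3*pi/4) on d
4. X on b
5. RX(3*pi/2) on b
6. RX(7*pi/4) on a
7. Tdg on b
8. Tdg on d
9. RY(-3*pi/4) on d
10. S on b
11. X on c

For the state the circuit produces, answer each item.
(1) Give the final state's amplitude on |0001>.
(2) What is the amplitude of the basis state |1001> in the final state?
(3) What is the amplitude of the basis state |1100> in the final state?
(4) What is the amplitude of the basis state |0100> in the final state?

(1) The final state's coefficient on |0001> equals sqrt(2 - sqrt(2))*(-sqrt(2)*I - I + exp(I*pi/4) + sqrt(2)*exp(I*pi/4))/8.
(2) The amplitude on |1001> is sqrt(sqrt(2) + 2)*(-1 + sqrt(2) - exp(3*I*pi/4) + sqrt(2)*exp(3*I*pi/4))/8.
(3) |1100> carries amplitude sqrt(2 - sqrt(2))*(-exp(3*I*pi/4) + I + sqrt(2)*exp(3*I*pi/4) + sqrt(2)*I)/8 in the final state.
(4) The final state's coefficient on |0100> equals sqrt(sqrt(2) + 2)*(1 + sqrt(2) - exp(I*pi/4) + sqrt(2)*exp(I*pi/4))/8.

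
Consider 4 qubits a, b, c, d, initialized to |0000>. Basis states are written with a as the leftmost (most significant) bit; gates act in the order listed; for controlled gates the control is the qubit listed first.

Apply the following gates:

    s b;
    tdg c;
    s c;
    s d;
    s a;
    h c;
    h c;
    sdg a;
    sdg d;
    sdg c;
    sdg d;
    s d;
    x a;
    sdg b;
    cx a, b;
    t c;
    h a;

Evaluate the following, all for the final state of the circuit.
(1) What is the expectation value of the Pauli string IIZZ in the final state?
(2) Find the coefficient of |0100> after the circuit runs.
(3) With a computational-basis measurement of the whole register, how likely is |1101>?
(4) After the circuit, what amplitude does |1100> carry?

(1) The observable IIZZ averages to 1. Key observation: the block from step 3 through step 10 cancels to the identity and can be dropped.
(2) The amplitude on |0100> is sqrt(2)/2.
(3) Outcome |1101> occurs with probability 0.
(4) |1100> carries amplitude -sqrt(2)/2 in the final state.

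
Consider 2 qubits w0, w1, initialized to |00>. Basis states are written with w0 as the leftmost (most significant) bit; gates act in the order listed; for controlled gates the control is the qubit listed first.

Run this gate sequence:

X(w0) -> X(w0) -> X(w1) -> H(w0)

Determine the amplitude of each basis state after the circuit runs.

The resulting statevector has amplitude 0 on |00>, sqrt(2)/2 on |01>, 0 on |10>, sqrt(2)/2 on |11>.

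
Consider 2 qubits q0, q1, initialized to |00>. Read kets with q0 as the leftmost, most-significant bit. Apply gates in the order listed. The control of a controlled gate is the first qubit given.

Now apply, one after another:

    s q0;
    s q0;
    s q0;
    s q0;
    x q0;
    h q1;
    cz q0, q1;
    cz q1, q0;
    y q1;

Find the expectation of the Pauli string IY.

In the final state, IY has expectation 0. Key observation: the block from step 1 through step 4 cancels to the identity and can be dropped.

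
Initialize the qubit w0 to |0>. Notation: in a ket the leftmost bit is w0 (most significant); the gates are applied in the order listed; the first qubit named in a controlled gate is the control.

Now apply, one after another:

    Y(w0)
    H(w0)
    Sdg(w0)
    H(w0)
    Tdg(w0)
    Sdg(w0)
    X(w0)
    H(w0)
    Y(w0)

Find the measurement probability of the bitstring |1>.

A full measurement returns |1> with probability 1/2 - sqrt(2)/4.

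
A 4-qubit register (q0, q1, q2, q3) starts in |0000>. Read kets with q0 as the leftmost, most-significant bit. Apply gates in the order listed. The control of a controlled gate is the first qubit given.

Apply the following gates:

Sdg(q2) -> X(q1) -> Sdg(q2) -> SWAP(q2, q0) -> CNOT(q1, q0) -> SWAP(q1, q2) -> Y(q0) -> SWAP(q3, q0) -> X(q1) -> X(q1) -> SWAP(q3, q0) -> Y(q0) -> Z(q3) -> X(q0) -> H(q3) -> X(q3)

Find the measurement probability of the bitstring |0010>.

Outcome |0010> occurs with probability 1/2. Key observation: steps 7-12 multiply out to the identity, so the circuit reduces to the remaining gates.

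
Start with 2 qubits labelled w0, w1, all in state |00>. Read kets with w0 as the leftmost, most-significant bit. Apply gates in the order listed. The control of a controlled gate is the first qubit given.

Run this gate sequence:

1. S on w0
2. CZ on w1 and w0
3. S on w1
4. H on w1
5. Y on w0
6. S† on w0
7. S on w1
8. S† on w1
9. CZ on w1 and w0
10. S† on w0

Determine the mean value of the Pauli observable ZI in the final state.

In the final state, ZI has expectation -1.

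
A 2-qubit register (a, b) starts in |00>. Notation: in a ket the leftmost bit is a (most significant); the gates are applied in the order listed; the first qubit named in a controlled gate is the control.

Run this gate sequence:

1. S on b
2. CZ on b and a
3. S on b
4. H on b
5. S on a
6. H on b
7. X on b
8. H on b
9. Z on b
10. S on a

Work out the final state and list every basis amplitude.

The resulting statevector has amplitude sqrt(2)/2 on |00>, sqrt(2)/2 on |01>, 0 on |10>, 0 on |11>. Key observation: gates 6-9 undo each other exactly, leaving only the rest of the circuit to track.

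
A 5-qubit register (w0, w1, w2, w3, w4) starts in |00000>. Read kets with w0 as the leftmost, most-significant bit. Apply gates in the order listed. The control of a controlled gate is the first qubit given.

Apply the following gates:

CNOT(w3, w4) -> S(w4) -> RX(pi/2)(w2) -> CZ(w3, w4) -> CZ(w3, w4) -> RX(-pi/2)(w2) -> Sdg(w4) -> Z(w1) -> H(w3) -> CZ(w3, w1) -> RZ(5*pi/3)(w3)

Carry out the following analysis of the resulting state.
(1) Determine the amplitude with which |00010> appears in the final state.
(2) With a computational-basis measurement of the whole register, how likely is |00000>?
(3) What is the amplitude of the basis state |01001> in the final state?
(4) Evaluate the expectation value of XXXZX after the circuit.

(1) The final state's coefficient on |00010> equals sqrt(2)*exp(5*I*pi/6)/2.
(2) A full measurement returns |00000> with probability 1/2.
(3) The amplitude on |01001> is 0.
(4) In the final state, XXXZX has expectation 0.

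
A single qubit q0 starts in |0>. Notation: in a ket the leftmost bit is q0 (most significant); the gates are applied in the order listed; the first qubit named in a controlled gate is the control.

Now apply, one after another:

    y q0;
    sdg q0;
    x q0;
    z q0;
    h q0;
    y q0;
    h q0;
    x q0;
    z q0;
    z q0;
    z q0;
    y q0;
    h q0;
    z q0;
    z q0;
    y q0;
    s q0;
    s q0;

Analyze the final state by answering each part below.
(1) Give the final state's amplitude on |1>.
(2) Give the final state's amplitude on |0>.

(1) The amplitude on |1> is -sqrt(2)*I/2.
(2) The final state's coefficient on |0> equals sqrt(2)*I/2.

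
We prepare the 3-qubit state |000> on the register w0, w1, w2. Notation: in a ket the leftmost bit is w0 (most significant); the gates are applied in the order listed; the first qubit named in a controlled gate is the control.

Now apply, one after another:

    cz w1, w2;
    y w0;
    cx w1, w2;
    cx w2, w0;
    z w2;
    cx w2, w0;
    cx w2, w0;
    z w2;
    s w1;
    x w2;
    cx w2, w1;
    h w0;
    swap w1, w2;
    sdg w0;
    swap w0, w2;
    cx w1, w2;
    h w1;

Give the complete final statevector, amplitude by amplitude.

After the circuit, the state carries amplitude 0 on |000>, 0 on |001>, 0 on |010>, 0 on |011>, -1/2 on |100>, I/2 on |101>, 1/2 on |110>, -I/2 on |111>. Key observation: steps 5-8 multiply out to the identity, so the circuit reduces to the remaining gates.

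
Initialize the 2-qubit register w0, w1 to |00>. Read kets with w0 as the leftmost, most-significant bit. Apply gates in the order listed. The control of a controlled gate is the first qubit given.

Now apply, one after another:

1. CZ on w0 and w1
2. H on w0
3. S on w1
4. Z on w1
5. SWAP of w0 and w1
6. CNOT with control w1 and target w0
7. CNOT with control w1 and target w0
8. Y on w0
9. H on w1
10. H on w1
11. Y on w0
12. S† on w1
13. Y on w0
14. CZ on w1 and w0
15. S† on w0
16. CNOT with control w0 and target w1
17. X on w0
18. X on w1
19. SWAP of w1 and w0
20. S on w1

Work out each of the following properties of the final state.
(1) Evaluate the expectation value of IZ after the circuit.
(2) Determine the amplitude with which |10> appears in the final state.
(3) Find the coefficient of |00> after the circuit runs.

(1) The expectation value of IZ is 1.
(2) The amplitude on |10> is sqrt(2)*I/2.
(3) The amplitude on |00> is sqrt(2)/2.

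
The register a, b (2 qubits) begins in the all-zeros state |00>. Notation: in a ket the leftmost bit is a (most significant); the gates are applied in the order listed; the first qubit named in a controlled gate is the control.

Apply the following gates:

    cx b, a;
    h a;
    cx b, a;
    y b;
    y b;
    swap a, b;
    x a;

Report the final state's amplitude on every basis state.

The final amplitudes are 0 on |00>, 0 on |01>, sqrt(2)/2 on |10>, sqrt(2)/2 on |11>.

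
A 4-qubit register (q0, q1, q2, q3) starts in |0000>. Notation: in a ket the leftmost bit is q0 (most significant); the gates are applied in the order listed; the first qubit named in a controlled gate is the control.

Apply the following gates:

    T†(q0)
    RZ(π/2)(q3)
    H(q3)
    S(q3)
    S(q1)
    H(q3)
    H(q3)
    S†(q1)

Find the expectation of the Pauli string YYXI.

In the final state, YYXI has expectation 0. Key observation: gates 5-8 undo each other exactly, leaving only the rest of the circuit to track.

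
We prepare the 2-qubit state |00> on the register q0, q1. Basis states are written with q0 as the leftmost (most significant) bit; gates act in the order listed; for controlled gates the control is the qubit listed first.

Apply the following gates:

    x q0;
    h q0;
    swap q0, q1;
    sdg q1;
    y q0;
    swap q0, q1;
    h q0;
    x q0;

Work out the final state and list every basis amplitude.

The resulting statevector has amplitude 0 on |00>, 1/2 + I/2 on |01>, 0 on |10>, -1/2 + I/2 on |11>.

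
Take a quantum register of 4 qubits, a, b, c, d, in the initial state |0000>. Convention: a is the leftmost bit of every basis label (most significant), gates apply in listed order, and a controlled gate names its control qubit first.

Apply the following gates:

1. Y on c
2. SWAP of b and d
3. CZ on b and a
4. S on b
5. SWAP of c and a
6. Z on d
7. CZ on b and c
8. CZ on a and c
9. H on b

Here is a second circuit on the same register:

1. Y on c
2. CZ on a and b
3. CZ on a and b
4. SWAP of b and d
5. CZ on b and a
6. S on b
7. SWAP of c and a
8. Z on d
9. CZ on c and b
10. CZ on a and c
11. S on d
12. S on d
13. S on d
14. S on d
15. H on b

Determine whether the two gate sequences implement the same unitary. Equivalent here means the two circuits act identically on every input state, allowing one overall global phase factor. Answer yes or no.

Yes, they are equivalent — the unitaries differ by at most a global phase.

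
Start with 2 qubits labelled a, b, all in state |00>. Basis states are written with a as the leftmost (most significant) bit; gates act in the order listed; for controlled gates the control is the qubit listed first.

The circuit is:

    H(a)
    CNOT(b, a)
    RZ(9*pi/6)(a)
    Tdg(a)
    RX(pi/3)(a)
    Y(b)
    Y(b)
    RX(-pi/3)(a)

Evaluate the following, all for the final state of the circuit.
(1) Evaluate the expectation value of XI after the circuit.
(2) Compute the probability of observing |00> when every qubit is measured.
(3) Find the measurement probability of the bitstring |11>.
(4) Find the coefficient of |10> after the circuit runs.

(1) The observable XI averages to -sqrt(2)/2. Key observation: the block from step 5 through step 8 cancels to the identity and can be dropped.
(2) Outcome |00> occurs with probability 1/2.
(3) The probability of measuring |11> is 0.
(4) The final state's coefficient on |10> equals sqrt(2)*I/2.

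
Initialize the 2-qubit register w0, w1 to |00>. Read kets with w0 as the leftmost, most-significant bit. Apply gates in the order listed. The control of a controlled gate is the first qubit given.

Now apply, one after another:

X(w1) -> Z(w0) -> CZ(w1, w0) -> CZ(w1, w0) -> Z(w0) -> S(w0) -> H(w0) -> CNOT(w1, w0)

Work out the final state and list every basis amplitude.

The resulting statevector has amplitude 0 on |00>, sqrt(2)/2 on |01>, 0 on |10>, sqrt(2)/2 on |11>. Key observation: gates 2-5 undo each other exactly, leaving only the rest of the circuit to track.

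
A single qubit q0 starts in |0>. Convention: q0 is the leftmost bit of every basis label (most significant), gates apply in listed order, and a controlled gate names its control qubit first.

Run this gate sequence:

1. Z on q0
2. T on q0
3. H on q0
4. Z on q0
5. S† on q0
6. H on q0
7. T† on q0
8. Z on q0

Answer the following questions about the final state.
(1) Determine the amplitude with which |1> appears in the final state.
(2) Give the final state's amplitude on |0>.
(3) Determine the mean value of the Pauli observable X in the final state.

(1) The final state's coefficient on |1> equals (1 - I)*exp(3*I*pi/4)/2.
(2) The final state's coefficient on |0> equals 1/2 + I/2.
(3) The expectation value of X is sqrt(2)/2.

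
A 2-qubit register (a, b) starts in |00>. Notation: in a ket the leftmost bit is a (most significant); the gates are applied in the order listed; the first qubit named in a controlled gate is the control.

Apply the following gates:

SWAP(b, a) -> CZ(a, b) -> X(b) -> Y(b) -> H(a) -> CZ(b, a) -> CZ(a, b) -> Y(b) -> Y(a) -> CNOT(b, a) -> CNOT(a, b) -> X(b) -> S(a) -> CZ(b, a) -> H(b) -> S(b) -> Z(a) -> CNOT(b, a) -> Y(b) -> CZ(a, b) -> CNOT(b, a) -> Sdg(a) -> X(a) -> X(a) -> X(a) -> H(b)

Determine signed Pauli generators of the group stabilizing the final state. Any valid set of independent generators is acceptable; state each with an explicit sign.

The stabilizer group can be generated by -XI, -IY, among other valid generating sets. Key observation: gates 23-24 undo each other exactly, leaving only the rest of the circuit to track.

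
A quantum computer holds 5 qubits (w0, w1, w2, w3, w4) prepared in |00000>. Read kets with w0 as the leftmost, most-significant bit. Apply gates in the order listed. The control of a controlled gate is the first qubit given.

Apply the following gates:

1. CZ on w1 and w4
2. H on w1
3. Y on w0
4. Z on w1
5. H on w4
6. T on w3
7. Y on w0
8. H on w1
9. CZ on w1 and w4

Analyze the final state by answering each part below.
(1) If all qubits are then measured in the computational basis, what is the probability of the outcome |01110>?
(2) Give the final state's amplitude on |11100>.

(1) Outcome |01110> occurs with probability 0.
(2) The amplitude on |11100> is 0.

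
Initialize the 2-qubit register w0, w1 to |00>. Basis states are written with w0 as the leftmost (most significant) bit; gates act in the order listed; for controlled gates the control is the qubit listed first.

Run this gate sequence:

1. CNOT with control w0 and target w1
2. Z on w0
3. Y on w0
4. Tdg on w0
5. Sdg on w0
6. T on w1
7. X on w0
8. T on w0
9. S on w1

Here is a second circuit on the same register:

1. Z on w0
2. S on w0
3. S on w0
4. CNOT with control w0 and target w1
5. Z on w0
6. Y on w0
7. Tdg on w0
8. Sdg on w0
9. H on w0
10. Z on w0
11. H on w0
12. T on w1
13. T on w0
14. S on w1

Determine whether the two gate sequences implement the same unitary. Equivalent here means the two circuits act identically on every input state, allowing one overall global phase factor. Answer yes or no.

Yes — the two circuits implement the same unitary up to a global phase.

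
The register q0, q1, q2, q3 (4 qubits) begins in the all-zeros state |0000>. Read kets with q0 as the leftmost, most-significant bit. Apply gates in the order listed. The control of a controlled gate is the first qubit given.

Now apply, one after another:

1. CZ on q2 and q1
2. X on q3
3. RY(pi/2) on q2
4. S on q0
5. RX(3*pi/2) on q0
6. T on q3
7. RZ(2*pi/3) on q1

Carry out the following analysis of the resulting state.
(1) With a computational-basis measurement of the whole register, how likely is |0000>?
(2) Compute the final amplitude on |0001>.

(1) Outcome |0000> occurs with probability 0.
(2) The amplitude on |0001> is exp(11*I*pi/12)/2.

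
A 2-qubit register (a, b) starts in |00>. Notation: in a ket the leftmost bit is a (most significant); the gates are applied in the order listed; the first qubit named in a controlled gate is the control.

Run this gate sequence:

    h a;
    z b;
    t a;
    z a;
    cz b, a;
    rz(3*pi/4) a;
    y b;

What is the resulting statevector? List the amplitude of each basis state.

After the circuit, the state carries amplitude 0 on |00>, sqrt(2)*exp(I*pi/8)/2 on |01>, 0 on |10>, sqrt(2)*exp(I*pi/8)/2 on |11>.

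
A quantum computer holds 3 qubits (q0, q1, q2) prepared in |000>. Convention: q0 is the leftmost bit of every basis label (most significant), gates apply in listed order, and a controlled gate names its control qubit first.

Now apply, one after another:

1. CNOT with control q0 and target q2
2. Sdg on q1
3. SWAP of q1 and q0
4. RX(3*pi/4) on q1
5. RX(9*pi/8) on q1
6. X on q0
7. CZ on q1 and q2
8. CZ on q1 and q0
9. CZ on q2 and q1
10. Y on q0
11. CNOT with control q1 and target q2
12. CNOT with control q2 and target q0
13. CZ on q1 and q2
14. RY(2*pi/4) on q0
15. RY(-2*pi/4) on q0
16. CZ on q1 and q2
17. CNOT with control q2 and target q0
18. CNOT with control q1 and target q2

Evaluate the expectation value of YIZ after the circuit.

The observable YIZ averages to 0. Key observation: the block from step 11 through step 18 cancels to the identity and can be dropped.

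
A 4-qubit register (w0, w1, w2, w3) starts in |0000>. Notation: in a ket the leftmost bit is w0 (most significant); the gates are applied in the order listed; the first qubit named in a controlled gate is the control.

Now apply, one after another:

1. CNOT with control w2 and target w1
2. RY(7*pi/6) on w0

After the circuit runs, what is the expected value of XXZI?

The observable XXZI averages to 0.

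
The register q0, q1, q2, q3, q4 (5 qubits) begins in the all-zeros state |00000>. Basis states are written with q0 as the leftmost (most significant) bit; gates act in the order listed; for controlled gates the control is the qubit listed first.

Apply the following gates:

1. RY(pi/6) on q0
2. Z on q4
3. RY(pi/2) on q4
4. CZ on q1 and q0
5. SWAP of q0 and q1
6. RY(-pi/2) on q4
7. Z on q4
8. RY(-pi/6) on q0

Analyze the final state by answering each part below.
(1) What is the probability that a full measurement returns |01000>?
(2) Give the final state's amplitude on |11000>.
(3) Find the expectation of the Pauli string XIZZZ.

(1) Outcome |01000> occurs with probability 1/16.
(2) The final state's coefficient on |11000> equals -1/2 + sqrt(3)/4.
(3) The expectation value of XIZZZ is -1/2.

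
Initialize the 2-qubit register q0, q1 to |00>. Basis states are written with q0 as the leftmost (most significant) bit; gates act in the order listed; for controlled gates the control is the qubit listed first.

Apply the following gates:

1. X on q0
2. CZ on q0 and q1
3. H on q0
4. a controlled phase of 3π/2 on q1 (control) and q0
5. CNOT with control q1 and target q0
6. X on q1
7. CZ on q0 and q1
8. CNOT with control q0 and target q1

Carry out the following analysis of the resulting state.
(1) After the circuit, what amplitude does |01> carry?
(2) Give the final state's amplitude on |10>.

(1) |01> carries amplitude sqrt(2)/2 in the final state.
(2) |10> carries amplitude sqrt(2)/2 in the final state.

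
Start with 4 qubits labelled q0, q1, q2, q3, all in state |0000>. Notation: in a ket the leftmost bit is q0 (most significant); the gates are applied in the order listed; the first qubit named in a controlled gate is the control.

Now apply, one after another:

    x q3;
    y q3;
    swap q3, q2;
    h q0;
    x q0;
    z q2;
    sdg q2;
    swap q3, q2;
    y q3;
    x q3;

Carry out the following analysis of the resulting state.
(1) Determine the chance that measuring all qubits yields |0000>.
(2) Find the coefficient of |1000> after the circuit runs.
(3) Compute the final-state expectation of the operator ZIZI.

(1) The probability of measuring |0000> is 1/2.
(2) The amplitude on |1000> is sqrt(2)/2.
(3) The observable ZIZI averages to 0.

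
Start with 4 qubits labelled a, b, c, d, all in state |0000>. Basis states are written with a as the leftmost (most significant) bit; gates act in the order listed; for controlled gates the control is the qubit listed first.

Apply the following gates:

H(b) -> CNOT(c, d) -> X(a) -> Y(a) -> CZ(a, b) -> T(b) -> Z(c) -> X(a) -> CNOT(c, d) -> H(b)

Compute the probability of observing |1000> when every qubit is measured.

Outcome |1000> occurs with probability sqrt(2)/4 + 1/2.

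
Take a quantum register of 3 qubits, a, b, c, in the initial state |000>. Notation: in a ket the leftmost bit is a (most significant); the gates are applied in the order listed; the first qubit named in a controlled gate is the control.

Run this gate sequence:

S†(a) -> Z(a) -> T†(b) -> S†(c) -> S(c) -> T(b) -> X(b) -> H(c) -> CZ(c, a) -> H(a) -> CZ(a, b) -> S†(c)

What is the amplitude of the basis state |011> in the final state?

The amplitude on |011> is -I/2. Key observation: gates 3-6 undo each other exactly, leaving only the rest of the circuit to track.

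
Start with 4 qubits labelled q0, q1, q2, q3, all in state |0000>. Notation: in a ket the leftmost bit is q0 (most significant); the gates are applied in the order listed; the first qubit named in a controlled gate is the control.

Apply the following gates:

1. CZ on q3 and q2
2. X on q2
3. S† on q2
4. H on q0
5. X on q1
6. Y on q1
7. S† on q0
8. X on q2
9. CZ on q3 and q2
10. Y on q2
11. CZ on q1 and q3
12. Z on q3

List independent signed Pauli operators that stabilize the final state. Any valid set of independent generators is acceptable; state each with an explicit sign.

One valid set of independent stabilizer generators is -YIII, +IZII, -IIZI, +IIIZ (any independent generating set of the same group is equally correct).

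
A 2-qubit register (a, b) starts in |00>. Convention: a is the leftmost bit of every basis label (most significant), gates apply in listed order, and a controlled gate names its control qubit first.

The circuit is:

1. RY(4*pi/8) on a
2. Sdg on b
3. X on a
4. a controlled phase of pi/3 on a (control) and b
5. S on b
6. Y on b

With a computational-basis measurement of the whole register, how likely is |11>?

The probability of measuring |11> is 1/2.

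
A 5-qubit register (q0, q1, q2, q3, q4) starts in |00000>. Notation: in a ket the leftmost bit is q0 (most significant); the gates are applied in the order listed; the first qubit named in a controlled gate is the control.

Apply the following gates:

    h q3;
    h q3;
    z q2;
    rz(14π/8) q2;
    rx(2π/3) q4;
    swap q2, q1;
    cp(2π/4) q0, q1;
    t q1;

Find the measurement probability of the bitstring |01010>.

A full measurement returns |01010> with probability 0. Key observation: the block from step 1 through step 2 cancels to the identity and can be dropped.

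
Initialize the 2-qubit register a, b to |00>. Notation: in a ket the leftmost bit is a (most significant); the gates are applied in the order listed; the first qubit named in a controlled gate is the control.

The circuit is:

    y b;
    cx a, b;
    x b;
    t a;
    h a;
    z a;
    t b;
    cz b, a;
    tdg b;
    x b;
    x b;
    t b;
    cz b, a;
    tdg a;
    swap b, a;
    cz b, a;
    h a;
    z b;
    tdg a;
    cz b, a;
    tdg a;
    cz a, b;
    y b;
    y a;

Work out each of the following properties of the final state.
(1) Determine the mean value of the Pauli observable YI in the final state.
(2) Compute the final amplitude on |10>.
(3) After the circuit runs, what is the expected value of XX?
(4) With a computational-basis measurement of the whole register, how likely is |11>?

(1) In the final state, YI has expectation -1. Key observation: gates 8-13 undo each other exactly, leaving only the rest of the circuit to track.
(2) |10> carries amplitude exp(I*pi/4)/2 in the final state.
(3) In the final state, XX has expectation 0.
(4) The probability of measuring |11> is 1/4.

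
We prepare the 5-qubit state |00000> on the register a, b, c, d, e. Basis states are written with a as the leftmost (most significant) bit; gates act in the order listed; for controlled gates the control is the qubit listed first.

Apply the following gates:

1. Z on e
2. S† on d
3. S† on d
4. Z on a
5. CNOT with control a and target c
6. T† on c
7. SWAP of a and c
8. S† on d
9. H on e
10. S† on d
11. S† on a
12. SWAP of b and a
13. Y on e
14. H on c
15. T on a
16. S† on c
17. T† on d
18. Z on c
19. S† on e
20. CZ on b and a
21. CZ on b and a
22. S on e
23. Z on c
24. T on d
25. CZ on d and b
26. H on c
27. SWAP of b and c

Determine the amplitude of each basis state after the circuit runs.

After the circuit, the state carries amplitude sqrt(2)*(-1 - I)/4 on |00000>, sqrt(2)*(1 + I)/4 on |00001>, sqrt(2)*(1 - I)/4 on |01000>, sqrt(2)*(-1 + I)/4 on |01001>, and 0 on every other basis state. Key observation: the block from step 17 through step 24 cancels to the identity and can be dropped.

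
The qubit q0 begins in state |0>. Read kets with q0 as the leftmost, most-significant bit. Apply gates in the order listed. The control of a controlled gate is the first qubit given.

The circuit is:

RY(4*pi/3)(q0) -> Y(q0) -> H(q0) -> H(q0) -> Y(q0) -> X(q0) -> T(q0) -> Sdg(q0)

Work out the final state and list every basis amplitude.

After the circuit, the state carries amplitude sqrt(3)/2 on |0>, exp(3*I*pi/4)/2 on |1>. Key observation: the block from step 2 through step 5 cancels to the identity and can be dropped.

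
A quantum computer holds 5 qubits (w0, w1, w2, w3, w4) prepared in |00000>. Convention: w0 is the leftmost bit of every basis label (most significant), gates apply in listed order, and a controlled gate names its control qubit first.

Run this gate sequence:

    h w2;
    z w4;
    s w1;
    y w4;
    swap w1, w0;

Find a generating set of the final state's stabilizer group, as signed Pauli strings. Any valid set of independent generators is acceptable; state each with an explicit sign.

One valid set of independent stabilizer generators is +IIXII, +ZIIII, +IZIII, +IIIZI, -IIIIZ (any independent generating set of the same group is equally correct).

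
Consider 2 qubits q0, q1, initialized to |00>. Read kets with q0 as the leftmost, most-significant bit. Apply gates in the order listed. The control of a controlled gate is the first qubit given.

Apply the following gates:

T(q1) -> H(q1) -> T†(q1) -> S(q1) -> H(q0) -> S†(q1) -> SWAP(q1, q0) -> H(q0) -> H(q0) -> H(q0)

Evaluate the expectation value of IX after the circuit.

In the final state, IX has expectation 1. Key observation: gates 9-10 undo each other exactly, leaving only the rest of the circuit to track.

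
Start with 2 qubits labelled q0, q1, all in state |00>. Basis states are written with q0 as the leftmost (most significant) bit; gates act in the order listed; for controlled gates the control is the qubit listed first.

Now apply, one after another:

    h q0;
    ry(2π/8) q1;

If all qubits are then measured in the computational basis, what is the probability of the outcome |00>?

A full measurement returns |00> with probability sqrt(2)/8 + 1/4.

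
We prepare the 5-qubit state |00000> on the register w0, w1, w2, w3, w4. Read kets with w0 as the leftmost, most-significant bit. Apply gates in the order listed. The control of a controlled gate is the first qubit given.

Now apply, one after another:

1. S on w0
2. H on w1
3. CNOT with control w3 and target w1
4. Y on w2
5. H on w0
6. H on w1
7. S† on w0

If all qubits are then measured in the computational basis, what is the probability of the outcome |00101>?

Outcome |00101> occurs with probability 0.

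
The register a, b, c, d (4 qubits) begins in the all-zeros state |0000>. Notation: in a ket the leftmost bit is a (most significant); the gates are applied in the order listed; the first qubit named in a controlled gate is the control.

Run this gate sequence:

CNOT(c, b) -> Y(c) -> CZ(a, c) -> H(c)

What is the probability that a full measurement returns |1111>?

The probability of measuring |1111> is 0.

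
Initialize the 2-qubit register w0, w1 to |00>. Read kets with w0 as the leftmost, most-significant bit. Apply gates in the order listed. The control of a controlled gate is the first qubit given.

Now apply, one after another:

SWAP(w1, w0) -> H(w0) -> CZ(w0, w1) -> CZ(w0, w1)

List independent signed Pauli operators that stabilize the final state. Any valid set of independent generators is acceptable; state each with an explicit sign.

The final state is stabilized by the group generated by +XI, +IZ; other independent generating sets are equally valid.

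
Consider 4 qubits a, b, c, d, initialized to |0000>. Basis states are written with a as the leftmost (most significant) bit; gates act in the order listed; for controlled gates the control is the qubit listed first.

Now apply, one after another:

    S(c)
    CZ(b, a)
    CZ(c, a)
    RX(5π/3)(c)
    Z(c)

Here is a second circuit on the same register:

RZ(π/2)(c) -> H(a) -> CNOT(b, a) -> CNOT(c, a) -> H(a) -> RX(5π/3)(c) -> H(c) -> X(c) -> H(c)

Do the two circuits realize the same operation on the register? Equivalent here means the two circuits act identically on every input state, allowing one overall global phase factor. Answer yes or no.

Yes, they are equivalent — the unitaries differ by at most a global phase.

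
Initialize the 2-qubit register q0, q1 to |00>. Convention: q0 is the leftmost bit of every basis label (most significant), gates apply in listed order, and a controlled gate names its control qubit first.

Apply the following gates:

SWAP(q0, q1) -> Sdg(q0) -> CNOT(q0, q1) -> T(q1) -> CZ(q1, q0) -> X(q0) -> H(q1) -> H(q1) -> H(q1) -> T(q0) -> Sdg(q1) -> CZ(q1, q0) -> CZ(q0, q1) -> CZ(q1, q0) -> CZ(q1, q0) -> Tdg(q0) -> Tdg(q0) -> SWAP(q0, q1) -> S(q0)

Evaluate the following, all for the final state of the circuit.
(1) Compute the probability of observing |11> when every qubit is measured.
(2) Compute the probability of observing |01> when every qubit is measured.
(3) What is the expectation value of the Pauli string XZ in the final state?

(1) A full measurement returns |11> with probability 1/2. Key observation: the block from step 7 through step 8 cancels to the identity and can be dropped.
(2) The probability of measuring |01> is 1/2.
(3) The expectation value of XZ is -1.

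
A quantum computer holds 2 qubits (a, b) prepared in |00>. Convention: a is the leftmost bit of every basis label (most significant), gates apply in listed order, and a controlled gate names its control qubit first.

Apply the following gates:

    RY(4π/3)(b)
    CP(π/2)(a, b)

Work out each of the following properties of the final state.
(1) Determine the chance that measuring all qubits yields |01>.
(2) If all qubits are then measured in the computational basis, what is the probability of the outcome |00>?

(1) A full measurement returns |01> with probability 3/4.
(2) The probability of measuring |00> is 1/4.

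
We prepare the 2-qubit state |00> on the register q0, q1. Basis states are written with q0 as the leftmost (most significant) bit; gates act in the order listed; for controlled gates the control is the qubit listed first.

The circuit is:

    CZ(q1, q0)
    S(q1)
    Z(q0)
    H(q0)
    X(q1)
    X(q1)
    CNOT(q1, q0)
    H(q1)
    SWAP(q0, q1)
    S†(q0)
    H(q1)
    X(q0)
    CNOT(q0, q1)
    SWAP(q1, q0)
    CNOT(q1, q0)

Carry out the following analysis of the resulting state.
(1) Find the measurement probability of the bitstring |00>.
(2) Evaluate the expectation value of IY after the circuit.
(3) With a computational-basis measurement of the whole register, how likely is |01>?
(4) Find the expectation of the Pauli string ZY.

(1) The probability of measuring |00> is 1/2.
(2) In the final state, IY has expectation 1.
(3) Outcome |01> occurs with probability 1/2.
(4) The observable ZY averages to 1.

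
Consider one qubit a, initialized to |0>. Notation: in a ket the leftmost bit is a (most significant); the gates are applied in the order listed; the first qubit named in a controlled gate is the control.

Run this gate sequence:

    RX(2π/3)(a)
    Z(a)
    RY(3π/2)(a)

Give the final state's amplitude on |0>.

The amplitude on |0> is -sqrt(2)/4 - sqrt(6)*I/4.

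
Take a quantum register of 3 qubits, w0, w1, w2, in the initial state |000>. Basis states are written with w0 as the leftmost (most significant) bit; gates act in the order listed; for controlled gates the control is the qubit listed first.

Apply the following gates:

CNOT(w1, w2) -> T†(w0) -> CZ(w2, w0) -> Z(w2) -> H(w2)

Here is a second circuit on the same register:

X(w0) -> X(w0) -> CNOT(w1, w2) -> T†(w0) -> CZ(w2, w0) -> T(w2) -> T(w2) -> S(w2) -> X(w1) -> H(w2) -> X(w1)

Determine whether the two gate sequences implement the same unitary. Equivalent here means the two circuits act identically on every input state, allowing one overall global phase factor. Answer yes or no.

Yes — the two circuits implement the same unitary up to a global phase.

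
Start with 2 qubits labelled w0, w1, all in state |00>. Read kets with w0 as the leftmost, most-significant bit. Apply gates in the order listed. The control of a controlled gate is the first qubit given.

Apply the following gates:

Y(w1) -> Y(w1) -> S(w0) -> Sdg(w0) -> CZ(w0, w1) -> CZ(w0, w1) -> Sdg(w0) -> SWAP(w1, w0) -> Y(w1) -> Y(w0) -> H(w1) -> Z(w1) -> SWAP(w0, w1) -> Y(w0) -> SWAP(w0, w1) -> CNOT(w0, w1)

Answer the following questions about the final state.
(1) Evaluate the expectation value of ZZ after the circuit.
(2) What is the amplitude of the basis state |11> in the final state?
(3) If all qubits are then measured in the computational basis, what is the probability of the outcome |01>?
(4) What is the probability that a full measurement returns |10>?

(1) The expectation value of ZZ is 0.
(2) The amplitude on |11> is sqrt(2)*I/2.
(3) Outcome |01> occurs with probability 0.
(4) Outcome |10> occurs with probability 1/2.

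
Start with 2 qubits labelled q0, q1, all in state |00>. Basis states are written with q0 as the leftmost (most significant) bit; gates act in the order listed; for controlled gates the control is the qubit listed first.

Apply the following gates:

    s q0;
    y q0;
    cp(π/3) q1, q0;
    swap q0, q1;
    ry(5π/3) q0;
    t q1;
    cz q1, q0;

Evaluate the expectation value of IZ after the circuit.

The observable IZ averages to -1.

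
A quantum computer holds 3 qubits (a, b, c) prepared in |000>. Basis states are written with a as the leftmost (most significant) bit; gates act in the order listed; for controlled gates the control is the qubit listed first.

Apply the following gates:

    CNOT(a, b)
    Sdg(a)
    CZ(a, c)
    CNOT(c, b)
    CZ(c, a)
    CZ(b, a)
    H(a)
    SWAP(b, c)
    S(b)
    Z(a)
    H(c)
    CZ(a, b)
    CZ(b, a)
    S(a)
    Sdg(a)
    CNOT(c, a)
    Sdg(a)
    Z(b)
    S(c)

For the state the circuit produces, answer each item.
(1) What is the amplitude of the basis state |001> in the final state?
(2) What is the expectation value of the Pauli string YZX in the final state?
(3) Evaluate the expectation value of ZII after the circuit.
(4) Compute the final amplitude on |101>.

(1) The final state's coefficient on |001> equals -I/2.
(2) The expectation value of YZX is 0.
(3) In the final state, ZII has expectation 0.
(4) |101> carries amplitude 1/2 in the final state.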